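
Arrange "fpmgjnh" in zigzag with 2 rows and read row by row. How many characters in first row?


Zigzag "fpmgjnh" into 2 rows:
Placing characters:
  'f' => row 0
  'p' => row 1
  'm' => row 0
  'g' => row 1
  'j' => row 0
  'n' => row 1
  'h' => row 0
Rows:
  Row 0: "fmjh"
  Row 1: "pgn"
First row length: 4

4


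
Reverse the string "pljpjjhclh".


Input: pljpjjhclh
Reading characters right to left:
  Position 9: 'h'
  Position 8: 'l'
  Position 7: 'c'
  Position 6: 'h'
  Position 5: 'j'
  Position 4: 'j'
  Position 3: 'p'
  Position 2: 'j'
  Position 1: 'l'
  Position 0: 'p'
Reversed: hlchjjpjlp

hlchjjpjlp


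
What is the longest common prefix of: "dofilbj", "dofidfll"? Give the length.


Words: dofilbj, dofidfll
  Position 0: all 'd' => match
  Position 1: all 'o' => match
  Position 2: all 'f' => match
  Position 3: all 'i' => match
  Position 4: ('l', 'd') => mismatch, stop
LCP = "dofi" (length 4)

4


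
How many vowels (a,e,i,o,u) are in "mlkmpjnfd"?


Input: mlkmpjnfd
Checking each character:
  'm' at position 0: consonant
  'l' at position 1: consonant
  'k' at position 2: consonant
  'm' at position 3: consonant
  'p' at position 4: consonant
  'j' at position 5: consonant
  'n' at position 6: consonant
  'f' at position 7: consonant
  'd' at position 8: consonant
Total vowels: 0

0


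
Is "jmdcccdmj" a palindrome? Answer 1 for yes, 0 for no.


Input: jmdcccdmj
Reversed: jmdcccdmj
  Compare pos 0 ('j') with pos 8 ('j'): match
  Compare pos 1 ('m') with pos 7 ('m'): match
  Compare pos 2 ('d') with pos 6 ('d'): match
  Compare pos 3 ('c') with pos 5 ('c'): match
Result: palindrome

1


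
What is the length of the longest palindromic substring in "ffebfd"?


Input: "ffebfd"
Checking substrings for palindromes:
  [0:2] "ff" (len 2) => palindrome
Longest palindromic substring: "ff" with length 2

2


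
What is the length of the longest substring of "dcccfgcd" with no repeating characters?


Input: "dcccfgcd"
Sliding window (track last position of each char):
  Position 0 ('d'): window [0,0] length 1 -- new best
  Position 1 ('c'): window [0,1] length 2 -- new best
  Position 2 ('c'): repeat (last at 1), move window start to 2
  Position 2 ('c'): window [2,2] length 1
  Position 3 ('c'): repeat (last at 2), move window start to 3
  Position 3 ('c'): window [3,3] length 1
  Position 4 ('f'): window [3,4] length 2
  Position 5 ('g'): window [3,5] length 3 -- new best
  Position 6 ('c'): repeat (last at 3), move window start to 4
  Position 6 ('c'): window [4,6] length 3
  Position 7 ('d'): window [4,7] length 4 -- new best
Longest substring with no repeats: "fgcd" with length 4

4


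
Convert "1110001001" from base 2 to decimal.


Input: "1110001001" in base 2
Positional expansion:
  Digit '1' (value 1) x 2^9 = 512
  Digit '1' (value 1) x 2^8 = 256
  Digit '1' (value 1) x 2^7 = 128
  Digit '0' (value 0) x 2^6 = 0
  Digit '0' (value 0) x 2^5 = 0
  Digit '0' (value 0) x 2^4 = 0
  Digit '1' (value 1) x 2^3 = 8
  Digit '0' (value 0) x 2^2 = 0
  Digit '0' (value 0) x 2^1 = 0
  Digit '1' (value 1) x 2^0 = 1
Sum = 905

905


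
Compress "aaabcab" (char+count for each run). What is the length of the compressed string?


Input: aaabcab
Runs:
  'a' x 3 => "a3"
  'b' x 1 => "b1"
  'c' x 1 => "c1"
  'a' x 1 => "a1"
  'b' x 1 => "b1"
Compressed: "a3b1c1a1b1"
Compressed length: 10

10


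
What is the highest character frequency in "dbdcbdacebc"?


Input: dbdcbdacebc
Character counts:
  'a': 1
  'b': 3
  'c': 3
  'd': 3
  'e': 1
Maximum frequency: 3

3


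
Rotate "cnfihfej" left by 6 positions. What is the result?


Input: "cnfihfej", rotate left by 6
First 6 characters: "cnfihf"
Remaining characters: "ej"
Concatenate remaining + first: "ej" + "cnfihf" = "ejcnfihf"

ejcnfihf


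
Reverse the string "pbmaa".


Input: pbmaa
Reading characters right to left:
  Position 4: 'a'
  Position 3: 'a'
  Position 2: 'm'
  Position 1: 'b'
  Position 0: 'p'
Reversed: aambp

aambp


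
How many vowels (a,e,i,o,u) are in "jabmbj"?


Input: jabmbj
Checking each character:
  'j' at position 0: consonant
  'a' at position 1: vowel (running total: 1)
  'b' at position 2: consonant
  'm' at position 3: consonant
  'b' at position 4: consonant
  'j' at position 5: consonant
Total vowels: 1

1


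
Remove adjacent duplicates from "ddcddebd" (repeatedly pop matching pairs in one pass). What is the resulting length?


Input: ddcddebd
Stack-based adjacent duplicate removal:
  Read 'd': push. Stack: d
  Read 'd': matches stack top 'd' => pop. Stack: (empty)
  Read 'c': push. Stack: c
  Read 'd': push. Stack: cd
  Read 'd': matches stack top 'd' => pop. Stack: c
  Read 'e': push. Stack: ce
  Read 'b': push. Stack: ceb
  Read 'd': push. Stack: cebd
Final stack: "cebd" (length 4)

4


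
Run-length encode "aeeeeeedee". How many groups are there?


Input: aeeeeeedee
Scanning for consecutive runs:
  Group 1: 'a' x 1 (positions 0-0)
  Group 2: 'e' x 6 (positions 1-6)
  Group 3: 'd' x 1 (positions 7-7)
  Group 4: 'e' x 2 (positions 8-9)
Total groups: 4

4


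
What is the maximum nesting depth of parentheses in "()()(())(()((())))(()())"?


Input: "()()(())(()((())))(()())"
Tracking depth:
  Position 0 '(': depth becomes 1
  Position 1 ')': depth becomes 0
  Position 2 '(': depth becomes 1
  Position 3 ')': depth becomes 0
  Position 4 '(': depth becomes 1
  Position 5 '(': depth becomes 2
  Position 6 ')': depth becomes 1
  Position 7 ')': depth becomes 0
  Position 8 '(': depth becomes 1
  Position 9 '(': depth becomes 2
  Position 10 ')': depth becomes 1
  Position 11 '(': depth becomes 2
  Position 12 '(': depth becomes 3
  Position 13 '(': depth becomes 4
  Position 14 ')': depth becomes 3
  Position 15 ')': depth becomes 2
  Position 16 ')': depth becomes 1
  Position 17 ')': depth becomes 0
  Position 18 '(': depth becomes 1
  Position 19 '(': depth becomes 2
  Position 20 ')': depth becomes 1
  Position 21 '(': depth becomes 2
  Position 22 ')': depth becomes 1
  Position 23 ')': depth becomes 0
Maximum depth reached: 4

4


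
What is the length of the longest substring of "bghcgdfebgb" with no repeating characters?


Input: "bghcgdfebgb"
Sliding window (track last position of each char):
  Position 0 ('b'): window [0,0] length 1 -- new best
  Position 1 ('g'): window [0,1] length 2 -- new best
  Position 2 ('h'): window [0,2] length 3 -- new best
  Position 3 ('c'): window [0,3] length 4 -- new best
  Position 4 ('g'): repeat (last at 1), move window start to 2
  Position 4 ('g'): window [2,4] length 3
  Position 5 ('d'): window [2,5] length 4
  Position 6 ('f'): window [2,6] length 5 -- new best
  Position 7 ('e'): window [2,7] length 6 -- new best
  Position 8 ('b'): window [2,8] length 7 -- new best
  Position 9 ('g'): repeat (last at 4), move window start to 5
  Position 9 ('g'): window [5,9] length 5
  Position 10 ('b'): repeat (last at 8), move window start to 9
  Position 10 ('b'): window [9,10] length 2
Longest substring with no repeats: "hcgdfeb" with length 7

7


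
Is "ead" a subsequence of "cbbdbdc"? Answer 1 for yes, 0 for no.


Check if "ead" is a subsequence of "cbbdbdc"
Greedy scan:
  Position 0 ('c'): no match needed
  Position 1 ('b'): no match needed
  Position 2 ('b'): no match needed
  Position 3 ('d'): no match needed
  Position 4 ('b'): no match needed
  Position 5 ('d'): no match needed
  Position 6 ('c'): no match needed
Only matched 0/3 characters => not a subsequence

0


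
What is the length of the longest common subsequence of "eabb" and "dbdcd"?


LCS of "eabb" and "dbdcd"
DP table:
           d    b    d    c    d
      0    0    0    0    0    0
  e   0    0    0    0    0    0
  a   0    0    0    0    0    0
  b   0    0    1    1    1    1
  b   0    0    1    1    1    1
LCS length = dp[4][5] = 1

1


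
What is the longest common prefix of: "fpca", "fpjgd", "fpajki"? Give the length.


Words: fpca, fpjgd, fpajki
  Position 0: all 'f' => match
  Position 1: all 'p' => match
  Position 2: ('c', 'j', 'a') => mismatch, stop
LCP = "fp" (length 2)

2


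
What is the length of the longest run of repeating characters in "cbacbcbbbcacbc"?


Input: "cbacbcbbbcacbc"
Scanning for longest run:
  Position 1 ('b'): new char, reset run to 1
  Position 2 ('a'): new char, reset run to 1
  Position 3 ('c'): new char, reset run to 1
  Position 4 ('b'): new char, reset run to 1
  Position 5 ('c'): new char, reset run to 1
  Position 6 ('b'): new char, reset run to 1
  Position 7 ('b'): continues run of 'b', length=2
  Position 8 ('b'): continues run of 'b', length=3
  Position 9 ('c'): new char, reset run to 1
  Position 10 ('a'): new char, reset run to 1
  Position 11 ('c'): new char, reset run to 1
  Position 12 ('b'): new char, reset run to 1
  Position 13 ('c'): new char, reset run to 1
Longest run: 'b' with length 3

3


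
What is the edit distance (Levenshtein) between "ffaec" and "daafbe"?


Computing edit distance: "ffaec" -> "daafbe"
DP table:
           d    a    a    f    b    e
      0    1    2    3    4    5    6
  f   1    1    2    3    3    4    5
  f   2    2    2    3    3    4    5
  a   3    3    2    2    3    4    5
  e   4    4    3    3    3    4    4
  c   5    5    4    4    4    4    5
Edit distance = dp[5][6] = 5

5


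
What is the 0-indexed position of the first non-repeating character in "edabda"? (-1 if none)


Input: edabda
Character frequencies:
  'a': 2
  'b': 1
  'd': 2
  'e': 1
Scanning left to right for freq == 1:
  Position 0 ('e'): unique! => answer = 0

0


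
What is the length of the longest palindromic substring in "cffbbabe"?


Input: "cffbbabe"
Checking substrings for palindromes:
  [4:7] "bab" (len 3) => palindrome
  [1:3] "ff" (len 2) => palindrome
  [3:5] "bb" (len 2) => palindrome
Longest palindromic substring: "bab" with length 3

3


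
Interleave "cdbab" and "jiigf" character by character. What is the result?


Interleaving "cdbab" and "jiigf":
  Position 0: 'c' from first, 'j' from second => "cj"
  Position 1: 'd' from first, 'i' from second => "di"
  Position 2: 'b' from first, 'i' from second => "bi"
  Position 3: 'a' from first, 'g' from second => "ag"
  Position 4: 'b' from first, 'f' from second => "bf"
Result: cjdibiagbf

cjdibiagbf


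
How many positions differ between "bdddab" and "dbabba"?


Comparing "bdddab" and "dbabba" position by position:
  Position 0: 'b' vs 'd' => DIFFER
  Position 1: 'd' vs 'b' => DIFFER
  Position 2: 'd' vs 'a' => DIFFER
  Position 3: 'd' vs 'b' => DIFFER
  Position 4: 'a' vs 'b' => DIFFER
  Position 5: 'b' vs 'a' => DIFFER
Positions that differ: 6

6


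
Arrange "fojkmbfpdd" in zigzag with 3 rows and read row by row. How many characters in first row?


Zigzag "fojkmbfpdd" into 3 rows:
Placing characters:
  'f' => row 0
  'o' => row 1
  'j' => row 2
  'k' => row 1
  'm' => row 0
  'b' => row 1
  'f' => row 2
  'p' => row 1
  'd' => row 0
  'd' => row 1
Rows:
  Row 0: "fmd"
  Row 1: "okbpd"
  Row 2: "jf"
First row length: 3

3


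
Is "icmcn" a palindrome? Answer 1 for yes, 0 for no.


Input: icmcn
Reversed: ncmci
  Compare pos 0 ('i') with pos 4 ('n'): MISMATCH
  Compare pos 1 ('c') with pos 3 ('c'): match
Result: not a palindrome

0


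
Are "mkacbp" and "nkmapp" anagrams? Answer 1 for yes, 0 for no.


Strings: "mkacbp", "nkmapp"
Sorted first:  abckmp
Sorted second: akmnpp
Differ at position 1: 'b' vs 'k' => not anagrams

0


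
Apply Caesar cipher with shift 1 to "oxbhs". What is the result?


Caesar cipher: shift "oxbhs" by 1
  'o' (pos 14) + 1 = pos 15 = 'p'
  'x' (pos 23) + 1 = pos 24 = 'y'
  'b' (pos 1) + 1 = pos 2 = 'c'
  'h' (pos 7) + 1 = pos 8 = 'i'
  's' (pos 18) + 1 = pos 19 = 't'
Result: pycit

pycit


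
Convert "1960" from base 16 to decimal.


Input: "1960" in base 16
Positional expansion:
  Digit '1' (value 1) x 16^3 = 4096
  Digit '9' (value 9) x 16^2 = 2304
  Digit '6' (value 6) x 16^1 = 96
  Digit '0' (value 0) x 16^0 = 0
Sum = 6496

6496


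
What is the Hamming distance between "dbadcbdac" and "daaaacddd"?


Comparing "dbadcbdac" and "daaaacddd" position by position:
  Position 0: 'd' vs 'd' => same
  Position 1: 'b' vs 'a' => differ
  Position 2: 'a' vs 'a' => same
  Position 3: 'd' vs 'a' => differ
  Position 4: 'c' vs 'a' => differ
  Position 5: 'b' vs 'c' => differ
  Position 6: 'd' vs 'd' => same
  Position 7: 'a' vs 'd' => differ
  Position 8: 'c' vs 'd' => differ
Total differences (Hamming distance): 6

6


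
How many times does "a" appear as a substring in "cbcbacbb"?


Searching for "a" in "cbcbacbb"
Scanning each position:
  Position 0: "c" => no
  Position 1: "b" => no
  Position 2: "c" => no
  Position 3: "b" => no
  Position 4: "a" => MATCH
  Position 5: "c" => no
  Position 6: "b" => no
  Position 7: "b" => no
Total occurrences: 1

1


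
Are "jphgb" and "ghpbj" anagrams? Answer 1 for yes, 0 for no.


Strings: "jphgb", "ghpbj"
Sorted first:  bghjp
Sorted second: bghjp
Sorted forms match => anagrams

1


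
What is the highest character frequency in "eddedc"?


Input: eddedc
Character counts:
  'c': 1
  'd': 3
  'e': 2
Maximum frequency: 3

3


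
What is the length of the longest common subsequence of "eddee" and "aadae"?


LCS of "eddee" and "aadae"
DP table:
           a    a    d    a    e
      0    0    0    0    0    0
  e   0    0    0    0    0    1
  d   0    0    0    1    1    1
  d   0    0    0    1    1    1
  e   0    0    0    1    1    2
  e   0    0    0    1    1    2
LCS length = dp[5][5] = 2

2


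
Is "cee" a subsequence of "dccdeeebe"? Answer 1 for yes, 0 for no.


Check if "cee" is a subsequence of "dccdeeebe"
Greedy scan:
  Position 0 ('d'): no match needed
  Position 1 ('c'): matches sub[0] = 'c'
  Position 2 ('c'): no match needed
  Position 3 ('d'): no match needed
  Position 4 ('e'): matches sub[1] = 'e'
  Position 5 ('e'): matches sub[2] = 'e'
  Position 6 ('e'): no match needed
  Position 7 ('b'): no match needed
  Position 8 ('e'): no match needed
All 3 characters matched => is a subsequence

1


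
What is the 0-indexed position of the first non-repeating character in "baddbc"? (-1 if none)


Input: baddbc
Character frequencies:
  'a': 1
  'b': 2
  'c': 1
  'd': 2
Scanning left to right for freq == 1:
  Position 0 ('b'): freq=2, skip
  Position 1 ('a'): unique! => answer = 1

1


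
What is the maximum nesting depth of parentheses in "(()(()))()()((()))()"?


Input: "(()(()))()()((()))()"
Tracking depth:
  Position 0 '(': depth becomes 1
  Position 1 '(': depth becomes 2
  Position 2 ')': depth becomes 1
  Position 3 '(': depth becomes 2
  Position 4 '(': depth becomes 3
  Position 5 ')': depth becomes 2
  Position 6 ')': depth becomes 1
  Position 7 ')': depth becomes 0
  Position 8 '(': depth becomes 1
  Position 9 ')': depth becomes 0
  Position 10 '(': depth becomes 1
  Position 11 ')': depth becomes 0
  Position 12 '(': depth becomes 1
  Position 13 '(': depth becomes 2
  Position 14 '(': depth becomes 3
  Position 15 ')': depth becomes 2
  Position 16 ')': depth becomes 1
  Position 17 ')': depth becomes 0
  Position 18 '(': depth becomes 1
  Position 19 ')': depth becomes 0
Maximum depth reached: 3

3


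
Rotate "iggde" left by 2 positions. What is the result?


Input: "iggde", rotate left by 2
First 2 characters: "ig"
Remaining characters: "gde"
Concatenate remaining + first: "gde" + "ig" = "gdeig"

gdeig


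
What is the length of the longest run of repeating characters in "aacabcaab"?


Input: "aacabcaab"
Scanning for longest run:
  Position 1 ('a'): continues run of 'a', length=2
  Position 2 ('c'): new char, reset run to 1
  Position 3 ('a'): new char, reset run to 1
  Position 4 ('b'): new char, reset run to 1
  Position 5 ('c'): new char, reset run to 1
  Position 6 ('a'): new char, reset run to 1
  Position 7 ('a'): continues run of 'a', length=2
  Position 8 ('b'): new char, reset run to 1
Longest run: 'a' with length 2

2


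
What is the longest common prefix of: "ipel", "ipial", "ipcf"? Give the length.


Words: ipel, ipial, ipcf
  Position 0: all 'i' => match
  Position 1: all 'p' => match
  Position 2: ('e', 'i', 'c') => mismatch, stop
LCP = "ip" (length 2)

2


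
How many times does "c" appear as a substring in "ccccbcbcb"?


Searching for "c" in "ccccbcbcb"
Scanning each position:
  Position 0: "c" => MATCH
  Position 1: "c" => MATCH
  Position 2: "c" => MATCH
  Position 3: "c" => MATCH
  Position 4: "b" => no
  Position 5: "c" => MATCH
  Position 6: "b" => no
  Position 7: "c" => MATCH
  Position 8: "b" => no
Total occurrences: 6

6


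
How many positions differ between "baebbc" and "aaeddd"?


Comparing "baebbc" and "aaeddd" position by position:
  Position 0: 'b' vs 'a' => DIFFER
  Position 1: 'a' vs 'a' => same
  Position 2: 'e' vs 'e' => same
  Position 3: 'b' vs 'd' => DIFFER
  Position 4: 'b' vs 'd' => DIFFER
  Position 5: 'c' vs 'd' => DIFFER
Positions that differ: 4

4


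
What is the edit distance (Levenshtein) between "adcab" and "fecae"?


Computing edit distance: "adcab" -> "fecae"
DP table:
           f    e    c    a    e
      0    1    2    3    4    5
  a   1    1    2    3    3    4
  d   2    2    2    3    4    4
  c   3    3    3    2    3    4
  a   4    4    4    3    2    3
  b   5    5    5    4    3    3
Edit distance = dp[5][5] = 3

3


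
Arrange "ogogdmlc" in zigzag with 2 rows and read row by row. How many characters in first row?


Zigzag "ogogdmlc" into 2 rows:
Placing characters:
  'o' => row 0
  'g' => row 1
  'o' => row 0
  'g' => row 1
  'd' => row 0
  'm' => row 1
  'l' => row 0
  'c' => row 1
Rows:
  Row 0: "oodl"
  Row 1: "ggmc"
First row length: 4

4


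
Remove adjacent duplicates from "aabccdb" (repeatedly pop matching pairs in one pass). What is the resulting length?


Input: aabccdb
Stack-based adjacent duplicate removal:
  Read 'a': push. Stack: a
  Read 'a': matches stack top 'a' => pop. Stack: (empty)
  Read 'b': push. Stack: b
  Read 'c': push. Stack: bc
  Read 'c': matches stack top 'c' => pop. Stack: b
  Read 'd': push. Stack: bd
  Read 'b': push. Stack: bdb
Final stack: "bdb" (length 3)

3


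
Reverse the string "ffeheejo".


Input: ffeheejo
Reading characters right to left:
  Position 7: 'o'
  Position 6: 'j'
  Position 5: 'e'
  Position 4: 'e'
  Position 3: 'h'
  Position 2: 'e'
  Position 1: 'f'
  Position 0: 'f'
Reversed: ojeeheff

ojeeheff


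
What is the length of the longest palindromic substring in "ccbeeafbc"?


Input: "ccbeeafbc"
Checking substrings for palindromes:
  [0:2] "cc" (len 2) => palindrome
  [3:5] "ee" (len 2) => palindrome
Longest palindromic substring: "cc" with length 2

2


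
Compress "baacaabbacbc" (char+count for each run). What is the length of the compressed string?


Input: baacaabbacbc
Runs:
  'b' x 1 => "b1"
  'a' x 2 => "a2"
  'c' x 1 => "c1"
  'a' x 2 => "a2"
  'b' x 2 => "b2"
  'a' x 1 => "a1"
  'c' x 1 => "c1"
  'b' x 1 => "b1"
  'c' x 1 => "c1"
Compressed: "b1a2c1a2b2a1c1b1c1"
Compressed length: 18

18


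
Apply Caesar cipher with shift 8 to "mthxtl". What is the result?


Caesar cipher: shift "mthxtl" by 8
  'm' (pos 12) + 8 = pos 20 = 'u'
  't' (pos 19) + 8 = pos 1 = 'b'
  'h' (pos 7) + 8 = pos 15 = 'p'
  'x' (pos 23) + 8 = pos 5 = 'f'
  't' (pos 19) + 8 = pos 1 = 'b'
  'l' (pos 11) + 8 = pos 19 = 't'
Result: ubpfbt

ubpfbt


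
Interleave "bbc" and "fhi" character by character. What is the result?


Interleaving "bbc" and "fhi":
  Position 0: 'b' from first, 'f' from second => "bf"
  Position 1: 'b' from first, 'h' from second => "bh"
  Position 2: 'c' from first, 'i' from second => "ci"
Result: bfbhci

bfbhci


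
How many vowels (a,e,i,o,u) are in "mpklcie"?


Input: mpklcie
Checking each character:
  'm' at position 0: consonant
  'p' at position 1: consonant
  'k' at position 2: consonant
  'l' at position 3: consonant
  'c' at position 4: consonant
  'i' at position 5: vowel (running total: 1)
  'e' at position 6: vowel (running total: 2)
Total vowels: 2

2


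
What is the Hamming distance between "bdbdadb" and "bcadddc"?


Comparing "bdbdadb" and "bcadddc" position by position:
  Position 0: 'b' vs 'b' => same
  Position 1: 'd' vs 'c' => differ
  Position 2: 'b' vs 'a' => differ
  Position 3: 'd' vs 'd' => same
  Position 4: 'a' vs 'd' => differ
  Position 5: 'd' vs 'd' => same
  Position 6: 'b' vs 'c' => differ
Total differences (Hamming distance): 4

4


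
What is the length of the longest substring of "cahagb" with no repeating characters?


Input: "cahagb"
Sliding window (track last position of each char):
  Position 0 ('c'): window [0,0] length 1 -- new best
  Position 1 ('a'): window [0,1] length 2 -- new best
  Position 2 ('h'): window [0,2] length 3 -- new best
  Position 3 ('a'): repeat (last at 1), move window start to 2
  Position 3 ('a'): window [2,3] length 2
  Position 4 ('g'): window [2,4] length 3
  Position 5 ('b'): window [2,5] length 4 -- new best
Longest substring with no repeats: "hagb" with length 4

4


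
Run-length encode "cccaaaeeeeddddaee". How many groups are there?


Input: cccaaaeeeeddddaee
Scanning for consecutive runs:
  Group 1: 'c' x 3 (positions 0-2)
  Group 2: 'a' x 3 (positions 3-5)
  Group 3: 'e' x 4 (positions 6-9)
  Group 4: 'd' x 4 (positions 10-13)
  Group 5: 'a' x 1 (positions 14-14)
  Group 6: 'e' x 2 (positions 15-16)
Total groups: 6

6


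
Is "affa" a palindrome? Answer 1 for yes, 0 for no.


Input: affa
Reversed: affa
  Compare pos 0 ('a') with pos 3 ('a'): match
  Compare pos 1 ('f') with pos 2 ('f'): match
Result: palindrome

1


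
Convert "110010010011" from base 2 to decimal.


Input: "110010010011" in base 2
Positional expansion:
  Digit '1' (value 1) x 2^11 = 2048
  Digit '1' (value 1) x 2^10 = 1024
  Digit '0' (value 0) x 2^9 = 0
  Digit '0' (value 0) x 2^8 = 0
  Digit '1' (value 1) x 2^7 = 128
  Digit '0' (value 0) x 2^6 = 0
  Digit '0' (value 0) x 2^5 = 0
  Digit '1' (value 1) x 2^4 = 16
  Digit '0' (value 0) x 2^3 = 0
  Digit '0' (value 0) x 2^2 = 0
  Digit '1' (value 1) x 2^1 = 2
  Digit '1' (value 1) x 2^0 = 1
Sum = 3219

3219


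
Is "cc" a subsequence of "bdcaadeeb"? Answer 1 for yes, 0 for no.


Check if "cc" is a subsequence of "bdcaadeeb"
Greedy scan:
  Position 0 ('b'): no match needed
  Position 1 ('d'): no match needed
  Position 2 ('c'): matches sub[0] = 'c'
  Position 3 ('a'): no match needed
  Position 4 ('a'): no match needed
  Position 5 ('d'): no match needed
  Position 6 ('e'): no match needed
  Position 7 ('e'): no match needed
  Position 8 ('b'): no match needed
Only matched 1/2 characters => not a subsequence

0


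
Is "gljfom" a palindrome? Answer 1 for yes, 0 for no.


Input: gljfom
Reversed: mofjlg
  Compare pos 0 ('g') with pos 5 ('m'): MISMATCH
  Compare pos 1 ('l') with pos 4 ('o'): MISMATCH
  Compare pos 2 ('j') with pos 3 ('f'): MISMATCH
Result: not a palindrome

0


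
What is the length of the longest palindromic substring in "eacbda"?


Input: "eacbda"
Checking substrings for palindromes:
  No multi-char palindromic substrings found
Longest palindromic substring: "e" with length 1

1


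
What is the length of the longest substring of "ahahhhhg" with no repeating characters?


Input: "ahahhhhg"
Sliding window (track last position of each char):
  Position 0 ('a'): window [0,0] length 1 -- new best
  Position 1 ('h'): window [0,1] length 2 -- new best
  Position 2 ('a'): repeat (last at 0), move window start to 1
  Position 2 ('a'): window [1,2] length 2
  Position 3 ('h'): repeat (last at 1), move window start to 2
  Position 3 ('h'): window [2,3] length 2
  Position 4 ('h'): repeat (last at 3), move window start to 4
  Position 4 ('h'): window [4,4] length 1
  Position 5 ('h'): repeat (last at 4), move window start to 5
  Position 5 ('h'): window [5,5] length 1
  Position 6 ('h'): repeat (last at 5), move window start to 6
  Position 6 ('h'): window [6,6] length 1
  Position 7 ('g'): window [6,7] length 2
Longest substring with no repeats: "ah" with length 2

2


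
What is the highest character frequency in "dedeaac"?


Input: dedeaac
Character counts:
  'a': 2
  'c': 1
  'd': 2
  'e': 2
Maximum frequency: 2

2


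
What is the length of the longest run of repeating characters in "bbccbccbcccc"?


Input: "bbccbccbcccc"
Scanning for longest run:
  Position 1 ('b'): continues run of 'b', length=2
  Position 2 ('c'): new char, reset run to 1
  Position 3 ('c'): continues run of 'c', length=2
  Position 4 ('b'): new char, reset run to 1
  Position 5 ('c'): new char, reset run to 1
  Position 6 ('c'): continues run of 'c', length=2
  Position 7 ('b'): new char, reset run to 1
  Position 8 ('c'): new char, reset run to 1
  Position 9 ('c'): continues run of 'c', length=2
  Position 10 ('c'): continues run of 'c', length=3
  Position 11 ('c'): continues run of 'c', length=4
Longest run: 'c' with length 4

4


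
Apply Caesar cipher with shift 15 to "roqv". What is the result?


Caesar cipher: shift "roqv" by 15
  'r' (pos 17) + 15 = pos 6 = 'g'
  'o' (pos 14) + 15 = pos 3 = 'd'
  'q' (pos 16) + 15 = pos 5 = 'f'
  'v' (pos 21) + 15 = pos 10 = 'k'
Result: gdfk

gdfk


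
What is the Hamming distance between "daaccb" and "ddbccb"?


Comparing "daaccb" and "ddbccb" position by position:
  Position 0: 'd' vs 'd' => same
  Position 1: 'a' vs 'd' => differ
  Position 2: 'a' vs 'b' => differ
  Position 3: 'c' vs 'c' => same
  Position 4: 'c' vs 'c' => same
  Position 5: 'b' vs 'b' => same
Total differences (Hamming distance): 2

2


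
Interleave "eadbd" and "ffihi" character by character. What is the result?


Interleaving "eadbd" and "ffihi":
  Position 0: 'e' from first, 'f' from second => "ef"
  Position 1: 'a' from first, 'f' from second => "af"
  Position 2: 'd' from first, 'i' from second => "di"
  Position 3: 'b' from first, 'h' from second => "bh"
  Position 4: 'd' from first, 'i' from second => "di"
Result: efafdibhdi

efafdibhdi


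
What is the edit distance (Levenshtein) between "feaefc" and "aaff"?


Computing edit distance: "feaefc" -> "aaff"
DP table:
           a    a    f    f
      0    1    2    3    4
  f   1    1    2    2    3
  e   2    2    2    3    3
  a   3    2    2    3    4
  e   4    3    3    3    4
  f   5    4    4    3    3
  c   6    5    5    4    4
Edit distance = dp[6][4] = 4

4


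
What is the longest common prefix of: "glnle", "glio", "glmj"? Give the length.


Words: glnle, glio, glmj
  Position 0: all 'g' => match
  Position 1: all 'l' => match
  Position 2: ('n', 'i', 'm') => mismatch, stop
LCP = "gl" (length 2)

2


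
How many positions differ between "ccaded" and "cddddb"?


Comparing "ccaded" and "cddddb" position by position:
  Position 0: 'c' vs 'c' => same
  Position 1: 'c' vs 'd' => DIFFER
  Position 2: 'a' vs 'd' => DIFFER
  Position 3: 'd' vs 'd' => same
  Position 4: 'e' vs 'd' => DIFFER
  Position 5: 'd' vs 'b' => DIFFER
Positions that differ: 4

4


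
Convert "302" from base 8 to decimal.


Input: "302" in base 8
Positional expansion:
  Digit '3' (value 3) x 8^2 = 192
  Digit '0' (value 0) x 8^1 = 0
  Digit '2' (value 2) x 8^0 = 2
Sum = 194

194


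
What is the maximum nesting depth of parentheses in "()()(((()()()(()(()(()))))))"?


Input: "()()(((()()()(()(()(()))))))"
Tracking depth:
  Position 0 '(': depth becomes 1
  Position 1 ')': depth becomes 0
  Position 2 '(': depth becomes 1
  Position 3 ')': depth becomes 0
  Position 4 '(': depth becomes 1
  Position 5 '(': depth becomes 2
  Position 6 '(': depth becomes 3
  Position 7 '(': depth becomes 4
  Position 8 ')': depth becomes 3
  Position 9 '(': depth becomes 4
  Position 10 ')': depth becomes 3
  Position 11 '(': depth becomes 4
  Position 12 ')': depth becomes 3
  Position 13 '(': depth becomes 4
  Position 14 '(': depth becomes 5
  Position 15 ')': depth becomes 4
  Position 16 '(': depth becomes 5
  Position 17 '(': depth becomes 6
  Position 18 ')': depth becomes 5
  Position 19 '(': depth becomes 6
  Position 20 '(': depth becomes 7
  Position 21 ')': depth becomes 6
  Position 22 ')': depth becomes 5
  Position 23 ')': depth becomes 4
  Position 24 ')': depth becomes 3
  Position 25 ')': depth becomes 2
  Position 26 ')': depth becomes 1
  Position 27 ')': depth becomes 0
Maximum depth reached: 7

7


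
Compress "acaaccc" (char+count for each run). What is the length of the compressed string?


Input: acaaccc
Runs:
  'a' x 1 => "a1"
  'c' x 1 => "c1"
  'a' x 2 => "a2"
  'c' x 3 => "c3"
Compressed: "a1c1a2c3"
Compressed length: 8

8


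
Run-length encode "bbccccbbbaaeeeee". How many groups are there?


Input: bbccccbbbaaeeeee
Scanning for consecutive runs:
  Group 1: 'b' x 2 (positions 0-1)
  Group 2: 'c' x 4 (positions 2-5)
  Group 3: 'b' x 3 (positions 6-8)
  Group 4: 'a' x 2 (positions 9-10)
  Group 5: 'e' x 5 (positions 11-15)
Total groups: 5

5


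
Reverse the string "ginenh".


Input: ginenh
Reading characters right to left:
  Position 5: 'h'
  Position 4: 'n'
  Position 3: 'e'
  Position 2: 'n'
  Position 1: 'i'
  Position 0: 'g'
Reversed: hnenig

hnenig


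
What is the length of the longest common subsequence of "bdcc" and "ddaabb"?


LCS of "bdcc" and "ddaabb"
DP table:
           d    d    a    a    b    b
      0    0    0    0    0    0    0
  b   0    0    0    0    0    1    1
  d   0    1    1    1    1    1    1
  c   0    1    1    1    1    1    1
  c   0    1    1    1    1    1    1
LCS length = dp[4][6] = 1

1


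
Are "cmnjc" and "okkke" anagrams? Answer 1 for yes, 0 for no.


Strings: "cmnjc", "okkke"
Sorted first:  ccjmn
Sorted second: ekkko
Differ at position 0: 'c' vs 'e' => not anagrams

0


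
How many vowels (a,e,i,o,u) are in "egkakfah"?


Input: egkakfah
Checking each character:
  'e' at position 0: vowel (running total: 1)
  'g' at position 1: consonant
  'k' at position 2: consonant
  'a' at position 3: vowel (running total: 2)
  'k' at position 4: consonant
  'f' at position 5: consonant
  'a' at position 6: vowel (running total: 3)
  'h' at position 7: consonant
Total vowels: 3

3


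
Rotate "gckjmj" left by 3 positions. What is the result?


Input: "gckjmj", rotate left by 3
First 3 characters: "gck"
Remaining characters: "jmj"
Concatenate remaining + first: "jmj" + "gck" = "jmjgck"

jmjgck


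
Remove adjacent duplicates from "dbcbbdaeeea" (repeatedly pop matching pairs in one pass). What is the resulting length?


Input: dbcbbdaeeea
Stack-based adjacent duplicate removal:
  Read 'd': push. Stack: d
  Read 'b': push. Stack: db
  Read 'c': push. Stack: dbc
  Read 'b': push. Stack: dbcb
  Read 'b': matches stack top 'b' => pop. Stack: dbc
  Read 'd': push. Stack: dbcd
  Read 'a': push. Stack: dbcda
  Read 'e': push. Stack: dbcdae
  Read 'e': matches stack top 'e' => pop. Stack: dbcda
  Read 'e': push. Stack: dbcdae
  Read 'a': push. Stack: dbcdaea
Final stack: "dbcdaea" (length 7)

7


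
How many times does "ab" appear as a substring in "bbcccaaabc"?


Searching for "ab" in "bbcccaaabc"
Scanning each position:
  Position 0: "bb" => no
  Position 1: "bc" => no
  Position 2: "cc" => no
  Position 3: "cc" => no
  Position 4: "ca" => no
  Position 5: "aa" => no
  Position 6: "aa" => no
  Position 7: "ab" => MATCH
  Position 8: "bc" => no
Total occurrences: 1

1


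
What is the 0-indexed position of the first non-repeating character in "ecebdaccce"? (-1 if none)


Input: ecebdaccce
Character frequencies:
  'a': 1
  'b': 1
  'c': 4
  'd': 1
  'e': 3
Scanning left to right for freq == 1:
  Position 0 ('e'): freq=3, skip
  Position 1 ('c'): freq=4, skip
  Position 2 ('e'): freq=3, skip
  Position 3 ('b'): unique! => answer = 3

3


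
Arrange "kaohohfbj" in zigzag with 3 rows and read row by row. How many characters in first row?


Zigzag "kaohohfbj" into 3 rows:
Placing characters:
  'k' => row 0
  'a' => row 1
  'o' => row 2
  'h' => row 1
  'o' => row 0
  'h' => row 1
  'f' => row 2
  'b' => row 1
  'j' => row 0
Rows:
  Row 0: "koj"
  Row 1: "ahhb"
  Row 2: "of"
First row length: 3

3


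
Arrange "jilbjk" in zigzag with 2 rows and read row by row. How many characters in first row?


Zigzag "jilbjk" into 2 rows:
Placing characters:
  'j' => row 0
  'i' => row 1
  'l' => row 0
  'b' => row 1
  'j' => row 0
  'k' => row 1
Rows:
  Row 0: "jlj"
  Row 1: "ibk"
First row length: 3

3


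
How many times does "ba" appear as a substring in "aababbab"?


Searching for "ba" in "aababbab"
Scanning each position:
  Position 0: "aa" => no
  Position 1: "ab" => no
  Position 2: "ba" => MATCH
  Position 3: "ab" => no
  Position 4: "bb" => no
  Position 5: "ba" => MATCH
  Position 6: "ab" => no
Total occurrences: 2

2


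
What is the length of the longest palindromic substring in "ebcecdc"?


Input: "ebcecdc"
Checking substrings for palindromes:
  [2:5] "cec" (len 3) => palindrome
  [4:7] "cdc" (len 3) => palindrome
Longest palindromic substring: "cec" with length 3

3


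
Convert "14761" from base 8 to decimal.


Input: "14761" in base 8
Positional expansion:
  Digit '1' (value 1) x 8^4 = 4096
  Digit '4' (value 4) x 8^3 = 2048
  Digit '7' (value 7) x 8^2 = 448
  Digit '6' (value 6) x 8^1 = 48
  Digit '1' (value 1) x 8^0 = 1
Sum = 6641

6641


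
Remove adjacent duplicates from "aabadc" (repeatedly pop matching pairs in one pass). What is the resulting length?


Input: aabadc
Stack-based adjacent duplicate removal:
  Read 'a': push. Stack: a
  Read 'a': matches stack top 'a' => pop. Stack: (empty)
  Read 'b': push. Stack: b
  Read 'a': push. Stack: ba
  Read 'd': push. Stack: bad
  Read 'c': push. Stack: badc
Final stack: "badc" (length 4)

4


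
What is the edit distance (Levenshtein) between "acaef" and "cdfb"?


Computing edit distance: "acaef" -> "cdfb"
DP table:
           c    d    f    b
      0    1    2    3    4
  a   1    1    2    3    4
  c   2    1    2    3    4
  a   3    2    2    3    4
  e   4    3    3    3    4
  f   5    4    4    3    4
Edit distance = dp[5][4] = 4

4


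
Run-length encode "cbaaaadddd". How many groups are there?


Input: cbaaaadddd
Scanning for consecutive runs:
  Group 1: 'c' x 1 (positions 0-0)
  Group 2: 'b' x 1 (positions 1-1)
  Group 3: 'a' x 4 (positions 2-5)
  Group 4: 'd' x 4 (positions 6-9)
Total groups: 4

4


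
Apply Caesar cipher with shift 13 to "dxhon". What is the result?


Caesar cipher: shift "dxhon" by 13
  'd' (pos 3) + 13 = pos 16 = 'q'
  'x' (pos 23) + 13 = pos 10 = 'k'
  'h' (pos 7) + 13 = pos 20 = 'u'
  'o' (pos 14) + 13 = pos 1 = 'b'
  'n' (pos 13) + 13 = pos 0 = 'a'
Result: qkuba

qkuba


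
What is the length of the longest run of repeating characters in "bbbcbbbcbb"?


Input: "bbbcbbbcbb"
Scanning for longest run:
  Position 1 ('b'): continues run of 'b', length=2
  Position 2 ('b'): continues run of 'b', length=3
  Position 3 ('c'): new char, reset run to 1
  Position 4 ('b'): new char, reset run to 1
  Position 5 ('b'): continues run of 'b', length=2
  Position 6 ('b'): continues run of 'b', length=3
  Position 7 ('c'): new char, reset run to 1
  Position 8 ('b'): new char, reset run to 1
  Position 9 ('b'): continues run of 'b', length=2
Longest run: 'b' with length 3

3


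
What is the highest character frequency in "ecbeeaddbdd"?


Input: ecbeeaddbdd
Character counts:
  'a': 1
  'b': 2
  'c': 1
  'd': 4
  'e': 3
Maximum frequency: 4

4


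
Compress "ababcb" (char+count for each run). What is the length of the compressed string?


Input: ababcb
Runs:
  'a' x 1 => "a1"
  'b' x 1 => "b1"
  'a' x 1 => "a1"
  'b' x 1 => "b1"
  'c' x 1 => "c1"
  'b' x 1 => "b1"
Compressed: "a1b1a1b1c1b1"
Compressed length: 12

12


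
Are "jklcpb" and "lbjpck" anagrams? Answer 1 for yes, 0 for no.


Strings: "jklcpb", "lbjpck"
Sorted first:  bcjklp
Sorted second: bcjklp
Sorted forms match => anagrams

1


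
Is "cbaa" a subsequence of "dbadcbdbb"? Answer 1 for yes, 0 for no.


Check if "cbaa" is a subsequence of "dbadcbdbb"
Greedy scan:
  Position 0 ('d'): no match needed
  Position 1 ('b'): no match needed
  Position 2 ('a'): no match needed
  Position 3 ('d'): no match needed
  Position 4 ('c'): matches sub[0] = 'c'
  Position 5 ('b'): matches sub[1] = 'b'
  Position 6 ('d'): no match needed
  Position 7 ('b'): no match needed
  Position 8 ('b'): no match needed
Only matched 2/4 characters => not a subsequence

0


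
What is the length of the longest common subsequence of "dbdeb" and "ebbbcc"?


LCS of "dbdeb" and "ebbbcc"
DP table:
           e    b    b    b    c    c
      0    0    0    0    0    0    0
  d   0    0    0    0    0    0    0
  b   0    0    1    1    1    1    1
  d   0    0    1    1    1    1    1
  e   0    1    1    1    1    1    1
  b   0    1    2    2    2    2    2
LCS length = dp[5][6] = 2

2


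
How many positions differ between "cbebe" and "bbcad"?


Comparing "cbebe" and "bbcad" position by position:
  Position 0: 'c' vs 'b' => DIFFER
  Position 1: 'b' vs 'b' => same
  Position 2: 'e' vs 'c' => DIFFER
  Position 3: 'b' vs 'a' => DIFFER
  Position 4: 'e' vs 'd' => DIFFER
Positions that differ: 4

4


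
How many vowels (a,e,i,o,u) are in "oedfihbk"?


Input: oedfihbk
Checking each character:
  'o' at position 0: vowel (running total: 1)
  'e' at position 1: vowel (running total: 2)
  'd' at position 2: consonant
  'f' at position 3: consonant
  'i' at position 4: vowel (running total: 3)
  'h' at position 5: consonant
  'b' at position 6: consonant
  'k' at position 7: consonant
Total vowels: 3

3


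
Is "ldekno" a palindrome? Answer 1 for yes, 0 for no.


Input: ldekno
Reversed: onkedl
  Compare pos 0 ('l') with pos 5 ('o'): MISMATCH
  Compare pos 1 ('d') with pos 4 ('n'): MISMATCH
  Compare pos 2 ('e') with pos 3 ('k'): MISMATCH
Result: not a palindrome

0


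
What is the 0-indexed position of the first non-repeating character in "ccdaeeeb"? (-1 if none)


Input: ccdaeeeb
Character frequencies:
  'a': 1
  'b': 1
  'c': 2
  'd': 1
  'e': 3
Scanning left to right for freq == 1:
  Position 0 ('c'): freq=2, skip
  Position 1 ('c'): freq=2, skip
  Position 2 ('d'): unique! => answer = 2

2


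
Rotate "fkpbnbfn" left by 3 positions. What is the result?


Input: "fkpbnbfn", rotate left by 3
First 3 characters: "fkp"
Remaining characters: "bnbfn"
Concatenate remaining + first: "bnbfn" + "fkp" = "bnbfnfkp"

bnbfnfkp


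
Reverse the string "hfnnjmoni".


Input: hfnnjmoni
Reading characters right to left:
  Position 8: 'i'
  Position 7: 'n'
  Position 6: 'o'
  Position 5: 'm'
  Position 4: 'j'
  Position 3: 'n'
  Position 2: 'n'
  Position 1: 'f'
  Position 0: 'h'
Reversed: inomjnnfh

inomjnnfh


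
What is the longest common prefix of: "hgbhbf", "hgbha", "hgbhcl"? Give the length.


Words: hgbhbf, hgbha, hgbhcl
  Position 0: all 'h' => match
  Position 1: all 'g' => match
  Position 2: all 'b' => match
  Position 3: all 'h' => match
  Position 4: ('b', 'a', 'c') => mismatch, stop
LCP = "hgbh" (length 4)

4


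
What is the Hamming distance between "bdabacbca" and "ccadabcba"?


Comparing "bdabacbca" and "ccadabcba" position by position:
  Position 0: 'b' vs 'c' => differ
  Position 1: 'd' vs 'c' => differ
  Position 2: 'a' vs 'a' => same
  Position 3: 'b' vs 'd' => differ
  Position 4: 'a' vs 'a' => same
  Position 5: 'c' vs 'b' => differ
  Position 6: 'b' vs 'c' => differ
  Position 7: 'c' vs 'b' => differ
  Position 8: 'a' vs 'a' => same
Total differences (Hamming distance): 6

6


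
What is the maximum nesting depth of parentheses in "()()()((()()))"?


Input: "()()()((()()))"
Tracking depth:
  Position 0 '(': depth becomes 1
  Position 1 ')': depth becomes 0
  Position 2 '(': depth becomes 1
  Position 3 ')': depth becomes 0
  Position 4 '(': depth becomes 1
  Position 5 ')': depth becomes 0
  Position 6 '(': depth becomes 1
  Position 7 '(': depth becomes 2
  Position 8 '(': depth becomes 3
  Position 9 ')': depth becomes 2
  Position 10 '(': depth becomes 3
  Position 11 ')': depth becomes 2
  Position 12 ')': depth becomes 1
  Position 13 ')': depth becomes 0
Maximum depth reached: 3

3
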